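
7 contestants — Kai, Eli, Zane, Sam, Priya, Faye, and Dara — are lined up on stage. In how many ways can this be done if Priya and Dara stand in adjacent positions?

1440

Treat {Priya, Dara} as a single unit. There are 6 units to order, and the pair itself can be ordered 2 ways.
So the count is 2·(6)! = 1440.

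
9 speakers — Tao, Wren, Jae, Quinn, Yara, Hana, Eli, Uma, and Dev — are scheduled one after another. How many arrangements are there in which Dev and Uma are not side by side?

Of the 9! = 362880 arrangements, those with Dev and Uma adjacent number 2 × 8! = 80640 (treat the pair as a block with 2 internal orders).
Complementary counting: 362880 − 80640 = 282240.

282240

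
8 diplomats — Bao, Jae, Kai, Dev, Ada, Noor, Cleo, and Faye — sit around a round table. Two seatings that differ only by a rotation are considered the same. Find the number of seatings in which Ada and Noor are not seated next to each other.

3600

Without the restriction there are (7)! = 5040 seatings.
Seatings with Ada beside Noor: treat them as a block with 2 internal orders, giving 2 × (6)! = 1440.
Subtracting, 5040 − 1440 = 3600.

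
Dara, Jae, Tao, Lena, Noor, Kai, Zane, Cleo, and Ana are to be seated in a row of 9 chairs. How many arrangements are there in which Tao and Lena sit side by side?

80640

Place the 7 others and the Tao-Lena pair as 8 objects in a line; the pair has 2 internal arrangements.
So the count is 2·(8)! = 80640.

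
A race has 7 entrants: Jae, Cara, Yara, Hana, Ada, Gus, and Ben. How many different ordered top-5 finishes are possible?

There are 7 choices for 1st place, 6 for 2nd, and so on down to 3 for position 5.
That gives 7 × 6 × 5 × 4 × 3 = 2520.

2520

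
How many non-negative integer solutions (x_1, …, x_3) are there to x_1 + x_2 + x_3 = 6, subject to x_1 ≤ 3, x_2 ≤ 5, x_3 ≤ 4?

Ignoring the caps, the number of non-negative solutions to x_1+…+x_3 = 6 is C(8,2) = 28.
Subtract solutions that violate a single cap (substitute x_i' = x_i − (cap_i+1)): x_1 ≥ 4 gives C(4,2) = 6; x_2 ≥ 6 gives C(2,2) = 1; x_3 ≥ 5 gives C(3,2) = 3. Together 10.
No two caps can be exceeded simultaneously, so the pair terms are all 0.
By inclusion–exclusion the count is 28 − 10 + 0 = 18.

18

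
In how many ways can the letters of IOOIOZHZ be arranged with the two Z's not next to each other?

1260

Total arrangements of IOOIOZHZ: 8!/(3!·2!·2!) = 1680.
Arrangements with the Z's together: treat ZZ as one letter, giving (7)!/(3!·2!) = 420.
Subtracting, 1680 − 420 = 1260 arrangements keep the Z's apart.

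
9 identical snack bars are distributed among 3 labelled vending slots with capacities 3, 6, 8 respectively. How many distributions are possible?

Ignoring the caps, the number of non-negative solutions to x_1+…+x_3 = 9 is C(11,2) = 55.
Subtract solutions that violate a single cap (substitute x_i' = x_i − (cap_i+1)): x_1 ≥ 4 gives C(7,2) = 21; x_2 ≥ 7 gives C(4,2) = 6; x_3 ≥ 9 gives C(2,2) = 1. Together 28.
No two caps can be exceeded simultaneously, so the pair terms are all 0.
By inclusion–exclusion the count is 55 − 28 + 0 = 27.

27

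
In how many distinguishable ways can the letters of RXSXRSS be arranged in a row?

210

Letter multiplicities in RXSXRSS: R×2, S×3, X×2.
The number of distinct arrangements is 7!/(3!·2!·2!) = 5040/24 = 210.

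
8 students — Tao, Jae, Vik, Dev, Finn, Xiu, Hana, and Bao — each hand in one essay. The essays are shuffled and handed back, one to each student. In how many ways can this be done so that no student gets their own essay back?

14833

Let Aᵢ be the assignments in which student i gets their own essay. We want the size of the complement of A₁∪…∪A_8.
By inclusion–exclusion this is Σ_{j=0}^{8} (−1)^j C(8,j)·(8−j)!.
Computing: 40320 − 40320 + 20160 − 6720 + 1680 − 336 + 56 − 8 + 1 = 14833.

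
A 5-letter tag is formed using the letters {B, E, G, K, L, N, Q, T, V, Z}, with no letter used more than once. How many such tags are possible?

Choose and order 5 of the 10 symbols: the first letter has 10 options, the next 9, and so on down to 6.
That product is 10 × 9 × 8 × 7 × 6 = 30240.

30240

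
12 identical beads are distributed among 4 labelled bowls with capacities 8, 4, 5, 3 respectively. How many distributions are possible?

Ignoring the caps, the number of non-negative solutions to x_1+…+x_4 = 12 is C(15,3) = 455.
Subtract solutions that violate a single cap (substitute x_i' = x_i − (cap_i+1)): x_1 ≥ 9 gives C(6,3) = 20; x_2 ≥ 5 gives C(10,3) = 120; x_3 ≥ 6 gives C(9,3) = 84; x_4 ≥ 4 gives C(11,3) = 165. Together 389.
Add back pairs where two caps are both exceeded: 0 + 0 + 0 + 4 + 20 + 10 = 34.
By inclusion–exclusion the count is 455 − 389 + 34 = 100.

100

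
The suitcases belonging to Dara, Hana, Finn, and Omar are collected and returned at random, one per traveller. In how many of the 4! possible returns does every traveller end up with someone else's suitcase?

9

Count assignments avoiding every fixed point. For any j of the 4 travellers fixed to their own suitcase, the other 4−j can be arranged in (4−j)! ways.
By inclusion–exclusion this is Σ_{j=0}^{4} (−1)^j C(4,j)·(4−j)!.
Computing: 24 − 24 + 12 − 4 + 1 = 9.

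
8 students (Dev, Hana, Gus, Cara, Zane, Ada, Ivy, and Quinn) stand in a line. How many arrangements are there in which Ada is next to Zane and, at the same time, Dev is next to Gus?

Treat {Ada,Zane} as one block (2 orders) and {Dev,Gus} as another (2 orders).
That leaves 6 units to arrange: 2 × 2 × 6! = 4 × 720 = 2880.

2880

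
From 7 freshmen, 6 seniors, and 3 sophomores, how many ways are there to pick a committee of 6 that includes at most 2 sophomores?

7722

Split by how many sophomores are chosen (0 through 2).
Sum: C(3,0)·C(13,6) + C(3,1)·C(13,5) + C(3,2)·C(13,4) = 1716 + 3861 + 2145 = 7722.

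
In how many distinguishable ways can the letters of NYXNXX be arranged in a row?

Letter multiplicities in NYXNXX: N×2, X×3, Y×1.
Dividing 6! = 720 by 3!·2! = 12 for the repeated letters gives 60.

60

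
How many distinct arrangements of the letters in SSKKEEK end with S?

With the last slot taken by S, it remains to arrange the other 6 letters (SKKEEK).
Those 6 letters have E appearing twice and K appearing 3 times, giving (6)!/(3!·2!) = 60.

60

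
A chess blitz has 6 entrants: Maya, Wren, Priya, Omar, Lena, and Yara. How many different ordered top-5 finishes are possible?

This is an ordered selection of 5 from 6: P(6,5).
That gives 6 × 5 × 4 × 3 × 2 = 720.

720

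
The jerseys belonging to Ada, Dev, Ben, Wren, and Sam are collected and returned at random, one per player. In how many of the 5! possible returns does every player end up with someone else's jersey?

This is the derangement count D_5: permutations of 5 items with no fixed point.
By inclusion–exclusion this is Σ_{j=0}^{5} (−1)^j C(5,j)·(5−j)!.
Computing: 120 − 120 + 60 − 20 + 5 − 1 = 44.

44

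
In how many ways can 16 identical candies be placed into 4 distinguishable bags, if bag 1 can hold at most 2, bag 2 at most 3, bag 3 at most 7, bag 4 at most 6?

Ignoring the caps, the number of non-negative solutions to x_1+…+x_4 = 16 is C(19,3) = 969.
Subtract solutions that violate a single cap (substitute x_i' = x_i − (cap_i+1)): x_1 ≥ 3 gives C(16,3) = 560; x_2 ≥ 4 gives C(15,3) = 455; x_3 ≥ 8 gives C(11,3) = 165; x_4 ≥ 7 gives C(12,3) = 220. Together 1400.
Add back pairs where two caps are both exceeded: 220 + 56 + 84 + 35 + 56 + 4 = 455.
Subtract triples: 4 + 10 + 0 + 0 = 14.
By inclusion–exclusion the count is 969 − 1400 + 455 − 14 = 10.

10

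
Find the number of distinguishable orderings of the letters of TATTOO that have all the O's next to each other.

20

Treat the 2 copies of O as a single block. The multiset to arrange is then {OO, A, T, T, T}, 5 items in all.
That gives (5)!/(3!) = 20 arrangements.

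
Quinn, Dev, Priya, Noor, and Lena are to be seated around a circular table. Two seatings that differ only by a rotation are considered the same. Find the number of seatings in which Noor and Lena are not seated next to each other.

Without the restriction there are (4)! = 24 seatings.
Those with Noor next to Lena: fuse the pair into one unit and seat 4 units around a circle — 2·(3)! = 12.
Subtracting, 24 − 12 = 12.

12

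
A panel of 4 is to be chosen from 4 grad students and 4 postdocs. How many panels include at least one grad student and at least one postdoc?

68

Unrestricted: C(8,4) = 70 ways to pick any 4 of the 8.
Subtract selections that omit an entire group: no grad students → C(4,4) = 1; no postdocs → C(4,4) = 1.
Both groups omitted at once is impossible, so 70 − 2 = 68.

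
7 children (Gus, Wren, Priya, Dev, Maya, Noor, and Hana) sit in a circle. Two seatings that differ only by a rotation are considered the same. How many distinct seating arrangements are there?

Fix one person's seat to break rotational symmetry; the remaining 6 people can be arranged in (6)! = 720 ways.

720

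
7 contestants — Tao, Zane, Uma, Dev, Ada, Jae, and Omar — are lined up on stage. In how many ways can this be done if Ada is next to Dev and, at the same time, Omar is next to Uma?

480

Treat {Ada,Dev} as one block (2 orders) and {Omar,Uma} as another (2 orders).
That leaves 5 units to arrange: 2 × 2 × 5! = 4 × 120 = 480.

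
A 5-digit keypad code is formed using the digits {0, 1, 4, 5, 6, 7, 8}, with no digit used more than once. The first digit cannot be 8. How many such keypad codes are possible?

2160

The first digit has 7−1 = 6 choices (anything except 8).
The remaining 4 digits are filled from the other 6 symbols without repetition: 6 × 5 × 4 × 3 = 360.
Total: 6 × 360 = 2160.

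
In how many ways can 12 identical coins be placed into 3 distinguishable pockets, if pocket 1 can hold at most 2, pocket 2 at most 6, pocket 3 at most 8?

12

Ignoring the caps, the number of non-negative solutions to x_1+…+x_3 = 12 is C(14,2) = 91.
Subtract solutions that violate a single cap (substitute x_i' = x_i − (cap_i+1)): x_1 ≥ 3 gives C(11,2) = 55; x_2 ≥ 7 gives C(7,2) = 21; x_3 ≥ 9 gives C(5,2) = 10. Together 86.
Add back pairs where two caps are both exceeded: 6 + 1 + 0 = 7.
By inclusion–exclusion the count is 91 − 86 + 7 = 12.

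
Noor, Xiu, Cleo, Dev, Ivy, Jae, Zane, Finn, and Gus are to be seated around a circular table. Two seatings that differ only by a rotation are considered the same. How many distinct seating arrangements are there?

40320

Fix one person's seat to break rotational symmetry; the remaining 8 people can be arranged in (8)! = 40320 ways.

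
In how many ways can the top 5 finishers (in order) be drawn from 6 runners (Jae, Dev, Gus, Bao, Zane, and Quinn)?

This is an ordered selection of 5 from 6: P(6,5).
That gives 6 × 5 × 4 × 3 × 2 = 720.

720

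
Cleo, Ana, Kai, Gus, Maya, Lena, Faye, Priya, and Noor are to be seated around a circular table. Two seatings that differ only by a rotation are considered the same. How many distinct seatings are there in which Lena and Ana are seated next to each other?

10080

Glue Lena and Ana into a block (2 internal orders). Seating 8 units around a circle gives (7)! arrangements.
So 2 × (7)! = 2 × 5040 = 10080.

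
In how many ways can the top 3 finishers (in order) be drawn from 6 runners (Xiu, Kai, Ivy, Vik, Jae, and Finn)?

There are 6 choices for 1st place, 5 for 2nd, and 4 for 3rd.
That gives 6 × 5 × 4 = 120.

120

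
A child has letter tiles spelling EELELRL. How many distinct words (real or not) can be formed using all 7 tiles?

140

The 7 letters of EELELRL have repeats: E appearing 3 times and L appearing 3 times.
Dividing 7! = 5040 by 3!·3! = 36 for the repeated letters gives 140.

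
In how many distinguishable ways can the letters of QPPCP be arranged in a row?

QPPCP has 5 letters with P appearing 3 times.
Dividing 5! = 120 by 3! = 6 for the repeated letters gives 20.

20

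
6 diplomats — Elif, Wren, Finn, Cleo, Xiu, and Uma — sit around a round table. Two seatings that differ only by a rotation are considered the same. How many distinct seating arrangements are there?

120

Fix one person's seat to break rotational symmetry; the remaining 5 people can be arranged in (5)! = 120 ways.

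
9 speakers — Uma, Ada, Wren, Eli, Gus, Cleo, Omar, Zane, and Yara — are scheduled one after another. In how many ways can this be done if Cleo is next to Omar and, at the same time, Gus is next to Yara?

Treat {Cleo,Omar} as one block (2 orders) and {Gus,Yara} as another (2 orders).
That leaves 7 units to arrange: 2 × 2 × 7! = 4 × 5040 = 20160.

20160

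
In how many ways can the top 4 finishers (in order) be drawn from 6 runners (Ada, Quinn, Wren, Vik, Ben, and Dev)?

There are 6 choices for 1st place, 5 for 2nd, and so on down to 3 for position 4.
That gives 6 × 5 × 4 × 3 = 360.

360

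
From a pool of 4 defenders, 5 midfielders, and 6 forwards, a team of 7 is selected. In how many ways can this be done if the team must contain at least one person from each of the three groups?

Unrestricted: C(15,7) = 6435 ways to pick any 7 of the 15.
Selections missing a whole group: no defenders → C(11,7) = 330; no midfielders → C(10,7) = 120; no forwards → C(9,7) = 36.
Add back selections omitting two groups (i.e. drawn from a single group): C(4,7) + C(5,7) + C(6,7) = 0.
By inclusion–exclusion: 6435 − 486 + 0 = 5949.

5949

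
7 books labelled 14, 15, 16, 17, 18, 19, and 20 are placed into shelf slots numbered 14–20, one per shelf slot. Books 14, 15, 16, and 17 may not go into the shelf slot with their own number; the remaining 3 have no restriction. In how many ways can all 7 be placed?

Let Aᵢ (for 14 ≤ i ≤ 17) be the placements that put book i in its forbidden shelf slot. Any j of these fix j positions, leaving (7−j)! ways to fill the rest, and there are C(4,j) ways to pick which j.
By inclusion–exclusion, the number of valid placements is Σ_{j=0}^{4} (−1)^j C(4,j)·(7−j)!.
Computing: 5040 − 2880 + 720 − 96 + 6 = 2790.

2790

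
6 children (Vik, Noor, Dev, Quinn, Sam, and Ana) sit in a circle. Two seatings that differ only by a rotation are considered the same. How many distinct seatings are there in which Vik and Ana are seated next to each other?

48

Treat {Vik, Ana} as one unit (2 internal orders) and seat the resulting 5 units around the table: (4)! circular arrangements.
So 2 × (4)! = 2 × 24 = 48.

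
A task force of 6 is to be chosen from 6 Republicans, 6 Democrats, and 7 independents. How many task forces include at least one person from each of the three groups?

22785

Total 6-person selections from all 19: C(19,6) = 27132.
Subtract selections that omit an entire group: no Republicans → C(13,6) = 1716; no Democrats → C(13,6) = 1716; no independents → C(12,6) = 924.
Add back selections omitting two groups (i.e. drawn from a single group): C(6,6) + C(6,6) + C(7,6) = 9.
By inclusion–exclusion: 27132 − 4356 + 9 = 22785.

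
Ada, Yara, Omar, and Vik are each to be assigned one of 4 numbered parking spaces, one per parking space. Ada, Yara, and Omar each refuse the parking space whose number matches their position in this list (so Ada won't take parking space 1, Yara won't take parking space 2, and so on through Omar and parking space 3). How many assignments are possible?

11

Let Aᵢ (for i ∈ {1, 2, 3}) be the placements that put person i in their forbidden parking space. Any j of these fix j positions, leaving (4−j)! ways to fill the rest, and there are C(3,j) ways to pick which j.
By inclusion–exclusion, the number of valid placements is Σ_{j=0}^{3} (−1)^j C(3,j)·(4−j)!.
Computing: 24 − 18 + 6 − 1 = 11.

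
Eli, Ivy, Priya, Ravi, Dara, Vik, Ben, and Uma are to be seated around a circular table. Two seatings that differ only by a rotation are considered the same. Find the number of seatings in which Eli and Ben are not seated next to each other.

3600

Without the restriction there are (7)! = 5040 seatings.
Those with Eli next to Ben: fuse the pair into one unit and seat 7 units around a circle — 2·(6)! = 1440.
Subtracting, 5040 − 1440 = 3600.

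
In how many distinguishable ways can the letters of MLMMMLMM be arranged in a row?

28

Letter multiplicities in MLMMMLMM: L×2, M×6.
So there are 8! / (6!·2!) = 28 distinguishable arrangements.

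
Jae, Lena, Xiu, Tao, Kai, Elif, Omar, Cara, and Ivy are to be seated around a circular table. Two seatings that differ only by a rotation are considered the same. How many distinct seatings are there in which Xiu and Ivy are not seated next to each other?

Without the restriction there are (8)! = 40320 seatings.
Seatings with Xiu beside Ivy: treat them as a block with 2 internal orders, giving 2 × (7)! = 10080.
Subtracting, 40320 − 10080 = 30240.

30240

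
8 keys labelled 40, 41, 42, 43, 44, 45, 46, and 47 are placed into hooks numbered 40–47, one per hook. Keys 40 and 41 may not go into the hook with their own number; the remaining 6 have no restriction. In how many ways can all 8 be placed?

30960

Let Aᵢ (for i ∈ {40, 41}) be the placements that put key i in its forbidden hook. Any j of these fix j positions, leaving (8−j)! ways to fill the rest, and there are C(2,j) ways to pick which j.
By inclusion–exclusion, the number of valid placements is Σ_{j=0}^{2} (−1)^j C(2,j)·(8−j)!.
Computing: 40320 − 10080 + 720 = 30960.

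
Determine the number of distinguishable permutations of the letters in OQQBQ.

20

The 5 letters of OQQBQ have repeats: Q appearing 3 times.
The number of distinct arrangements is 5!/(3!) = 120/6 = 20.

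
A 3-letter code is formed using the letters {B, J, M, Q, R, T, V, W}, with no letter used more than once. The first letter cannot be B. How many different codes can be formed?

294

The first letter has 8−1 = 7 choices (anything except B).
The remaining 2 letters are filled from the other 7 symbols without repetition: 7 × 6 = 42.
Total: 7 × 42 = 294.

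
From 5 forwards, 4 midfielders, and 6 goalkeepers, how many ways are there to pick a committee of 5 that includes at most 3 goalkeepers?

2862

Split by how many goalkeepers are chosen (0 through 3).
Sum: C(6,0)·C(9,5) + C(6,1)·C(9,4) + C(6,2)·C(9,3) + C(6,3)·C(9,2) = 126 + 756 + 1260 + 720 = 2862.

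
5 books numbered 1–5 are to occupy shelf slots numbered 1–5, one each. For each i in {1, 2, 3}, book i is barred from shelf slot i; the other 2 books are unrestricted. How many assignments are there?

64

Let Aᵢ (for i ∈ {1, 2, 3}) be the placements that put book i in its forbidden shelf slot. Any j of these fix j positions, leaving (5−j)! ways to fill the rest, and there are C(3,j) ways to pick which j.
By inclusion–exclusion, the number of valid placements is Σ_{j=0}^{3} (−1)^j C(3,j)·(5−j)!.
Computing: 120 − 72 + 18 − 2 = 64.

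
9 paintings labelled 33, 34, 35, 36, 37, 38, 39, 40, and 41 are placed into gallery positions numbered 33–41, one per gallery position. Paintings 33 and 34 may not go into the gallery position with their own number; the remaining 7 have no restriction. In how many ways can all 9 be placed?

Let Aᵢ (for i ∈ {33, 34}) be the placements that put painting i in its forbidden gallery position. Any j of these fix j positions, leaving (9−j)! ways to fill the rest, and there are C(2,j) ways to pick which j.
By inclusion–exclusion, the number of valid placements is Σ_{j=0}^{2} (−1)^j C(2,j)·(9−j)!.
Computing: 362880 − 80640 + 5040 = 287280.

287280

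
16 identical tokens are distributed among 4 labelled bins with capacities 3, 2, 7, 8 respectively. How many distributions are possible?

30

Without the upper bounds there are C(19,3) = 969 ways to split 16 among 4 bins.
Subtract solutions that violate a single cap (substitute x_i' = x_i − (cap_i+1)): x_1 ≥ 4 gives C(15,3) = 455; x_2 ≥ 3 gives C(16,3) = 560; x_3 ≥ 8 gives C(11,3) = 165; x_4 ≥ 9 gives C(10,3) = 120. Together 1300.
Add back pairs where two caps are both exceeded: 220 + 35 + 20 + 56 + 35 + 0 = 366.
Subtract triples: 4 + 1 + 0 + 0 = 5.
By inclusion–exclusion the count is 969 − 1300 + 366 − 5 = 30.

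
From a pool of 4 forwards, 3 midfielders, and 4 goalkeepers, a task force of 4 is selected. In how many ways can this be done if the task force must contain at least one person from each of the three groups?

Total 4-person selections from all 11: C(11,4) = 330.
Subtract selections that omit an entire group: no forwards → C(7,4) = 35; no midfielders → C(8,4) = 70; no goalkeepers → C(7,4) = 35.
Add back selections omitting two groups (i.e. drawn from a single group): C(4,4) + C(3,4) + C(4,4) = 2.
By inclusion–exclusion: 330 − 140 + 2 = 192.

192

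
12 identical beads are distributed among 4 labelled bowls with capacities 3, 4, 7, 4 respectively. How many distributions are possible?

66

Ignoring the caps, the number of non-negative solutions to x_1+…+x_4 = 12 is C(15,3) = 455.
Subtract solutions that violate a single cap (substitute x_i' = x_i − (cap_i+1)): x_1 ≥ 4 gives C(11,3) = 165; x_2 ≥ 5 gives C(10,3) = 120; x_3 ≥ 8 gives C(7,3) = 35; x_4 ≥ 5 gives C(10,3) = 120. Together 440.
Add back pairs where two caps are both exceeded: 20 + 1 + 20 + 0 + 10 + 0 = 51.
By inclusion–exclusion the count is 455 − 440 + 51 = 66.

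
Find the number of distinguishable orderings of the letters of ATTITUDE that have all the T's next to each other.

Treat the 3 copies of T as a single block. The multiset to arrange is then {TTT, A, D, E, I, U}, 6 items in all.
All 6 items are distinct, so there are (6)! = 720 arrangements.

720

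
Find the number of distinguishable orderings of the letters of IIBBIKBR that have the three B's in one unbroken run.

Treat the 3 copies of B as a single block. The multiset to arrange is then {BBB, I, I, I, K, R}, 6 items in all.
That gives (6)!/(3!) = 120 arrangements.

120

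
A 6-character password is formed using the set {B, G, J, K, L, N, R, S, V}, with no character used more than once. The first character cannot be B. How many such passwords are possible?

53760

The first character has 9−1 = 8 choices (anything except B).
The remaining 5 characters are filled from the other 8 symbols without repetition: 8 × 7 × 6 × 5 × 4 = 6720.
Total: 8 × 6720 = 53760.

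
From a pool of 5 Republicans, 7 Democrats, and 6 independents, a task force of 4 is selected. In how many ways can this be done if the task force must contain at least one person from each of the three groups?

1575

Unrestricted: C(18,4) = 3060 ways to pick any 4 of the 18.
Selections missing a whole group: no Republicans → C(13,4) = 715; no Democrats → C(11,4) = 330; no independents → C(12,4) = 495.
Add back selections omitting two groups (i.e. drawn from a single group): C(5,4) + C(7,4) + C(6,4) = 55.
By inclusion–exclusion: 3060 − 1540 + 55 = 1575.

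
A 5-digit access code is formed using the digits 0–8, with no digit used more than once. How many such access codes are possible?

This is a permutation of 5 out of 9: P(9,5) = 9!/4!.
That product is 9 × 8 × 7 × 6 × 5 = 15120.

15120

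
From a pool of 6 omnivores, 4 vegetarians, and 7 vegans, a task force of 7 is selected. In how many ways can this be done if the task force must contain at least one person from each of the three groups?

Unrestricted: C(17,7) = 19448 ways to pick any 7 of the 17.
Selections missing a whole group: no omnivores → C(11,7) = 330; no vegetarians → C(13,7) = 1716; no vegans → C(10,7) = 120.
Add back selections omitting two groups (i.e. drawn from a single group): C(6,7) + C(4,7) + C(7,7) = 1.
By inclusion–exclusion: 19448 − 2166 + 1 = 17283.

17283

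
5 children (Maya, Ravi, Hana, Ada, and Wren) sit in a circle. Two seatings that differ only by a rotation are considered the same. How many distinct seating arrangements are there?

Around a circle, 5 distinct people have 5!/5 = (4)! = 24 rotationally distinct seatings.

24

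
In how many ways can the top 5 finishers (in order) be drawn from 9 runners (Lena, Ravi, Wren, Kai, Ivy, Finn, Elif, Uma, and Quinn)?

15120

There are 9 choices for 1st place, 8 for 2nd, and so on down to 5 for position 5.
That gives 9 × 8 × 7 × 6 × 5 = 15120.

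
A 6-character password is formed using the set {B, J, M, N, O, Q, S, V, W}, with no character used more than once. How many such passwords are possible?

60480

Choose and order 6 of the 9 symbols: the first character has 9 options, the next 8, and so on down to 4.
9 × 8 × 7 × 6 × 5 × 4 = 60480.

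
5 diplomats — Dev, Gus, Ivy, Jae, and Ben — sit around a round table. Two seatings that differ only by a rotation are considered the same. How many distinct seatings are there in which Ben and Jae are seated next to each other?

12

Glue Ben and Jae into a block (2 internal orders). Seating 4 units around a circle gives (3)! arrangements.
So 2 × (3)! = 2 × 6 = 12.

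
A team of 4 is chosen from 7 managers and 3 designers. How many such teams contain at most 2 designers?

203

Split by how many designers are chosen (0 through 2).
Sum: C(3,0)·C(7,4) + C(3,1)·C(7,3) + C(3,2)·C(7,2) = 35 + 105 + 63 = 203.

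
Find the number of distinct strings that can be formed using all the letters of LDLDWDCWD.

Letter multiplicities in LDLDWDCWD: C×1, D×4, L×2, W×2.
The number of distinct arrangements is 9!/(4!·2!·2!) = 362880/96 = 3780.

3780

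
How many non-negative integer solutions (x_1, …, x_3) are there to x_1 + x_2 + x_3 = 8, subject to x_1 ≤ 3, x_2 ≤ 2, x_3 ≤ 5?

6

By stars and bars, unrestricted non-negative solutions to x_1+…+x_3 = 8 number C(8+2,2) = 45.
Subtract solutions that violate a single cap (substitute x_i' = x_i − (cap_i+1)): x_1 ≥ 4 gives C(6,2) = 15; x_2 ≥ 3 gives C(7,2) = 21; x_3 ≥ 6 gives C(4,2) = 6. Together 42.
Add back pairs where two caps are both exceeded: 3 + 0 + 0 = 3.
By inclusion–exclusion the count is 45 − 42 + 3 = 6.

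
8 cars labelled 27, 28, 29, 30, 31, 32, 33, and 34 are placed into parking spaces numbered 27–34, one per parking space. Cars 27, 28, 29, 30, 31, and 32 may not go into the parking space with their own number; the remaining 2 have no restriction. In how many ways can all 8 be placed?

Let Aᵢ (for 27 ≤ i ≤ 32) be the placements that put car i in its forbidden parking space. Any j of these fix j positions, leaving (8−j)! ways to fill the rest, and there are C(6,j) ways to pick which j.
By inclusion–exclusion, the number of valid placements is Σ_{j=0}^{6} (−1)^j C(6,j)·(8−j)!.
Computing: 40320 − 30240 + 10800 − 2400 + 360 − 36 + 2 = 18806.

18806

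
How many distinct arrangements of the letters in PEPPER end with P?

30

Fix P in the last position and arrange the remaining 5 letters.
Those 5 letters have E appearing twice and P appearing twice, giving (5)!/(2!·2!) = 30.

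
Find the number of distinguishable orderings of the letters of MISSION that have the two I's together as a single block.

360

Treat the 2 copies of I as a single block. The multiset to arrange is then {II, M, N, O, S, S}, 6 items in all.
That gives (6)!/(2!) = 360 arrangements.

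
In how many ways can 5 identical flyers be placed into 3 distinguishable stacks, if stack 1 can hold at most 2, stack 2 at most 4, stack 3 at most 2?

Ignoring the caps, the number of non-negative solutions to x_1+…+x_3 = 5 is C(7,2) = 21.
Subtract solutions that violate a single cap (substitute x_i' = x_i − (cap_i+1)): x_1 ≥ 3 gives C(4,2) = 6; x_2 ≥ 5 gives C(2,2) = 1; x_3 ≥ 3 gives C(4,2) = 6. Together 13.
No two caps can be exceeded simultaneously, so the pair terms are all 0.
By inclusion–exclusion the count is 21 − 13 + 0 = 8.

8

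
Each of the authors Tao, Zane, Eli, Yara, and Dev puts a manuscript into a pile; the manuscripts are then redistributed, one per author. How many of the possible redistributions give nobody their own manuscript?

44

Count assignments avoiding every fixed point. For any j of the 5 authors fixed to their own manuscript, the other 5−j can be arranged in (5−j)! ways.
By inclusion–exclusion this is Σ_{j=0}^{5} (−1)^j C(5,j)·(5−j)!.
Computing: 120 − 120 + 60 − 20 + 5 − 1 = 44.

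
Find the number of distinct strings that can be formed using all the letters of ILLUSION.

10080

The 8 letters of ILLUSION have repeats: I appearing twice and L appearing twice.
Dividing 8! = 40320 by 2!·2! = 4 for the repeated letters gives 10080.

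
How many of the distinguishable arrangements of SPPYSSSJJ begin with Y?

420

With the first slot taken by Y, it remains to arrange the other 8 letters (SPPSSSJJ).
Those 8 letters have J appearing twice, P appearing twice, and S appearing 4 times, giving (8)!/(4!·2!·2!) = 420.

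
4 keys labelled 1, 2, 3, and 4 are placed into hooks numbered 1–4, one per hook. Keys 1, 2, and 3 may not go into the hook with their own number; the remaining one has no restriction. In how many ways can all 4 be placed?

Let Aᵢ (for i ∈ {1, 2, 3}) be the placements that put key i in its forbidden hook. Any j of these fix j positions, leaving (4−j)! ways to fill the rest, and there are C(3,j) ways to pick which j.
By inclusion–exclusion, the number of valid placements is Σ_{j=0}^{3} (−1)^j C(3,j)·(4−j)!.
Computing: 24 − 18 + 6 − 1 = 11.

11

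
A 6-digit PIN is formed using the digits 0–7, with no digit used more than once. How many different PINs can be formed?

20160

Choose and order 6 of the 8 symbols: the first digit has 8 options, the next 7, and so on down to 3.
8 × 7 × 6 × 5 × 4 × 3 = 20160.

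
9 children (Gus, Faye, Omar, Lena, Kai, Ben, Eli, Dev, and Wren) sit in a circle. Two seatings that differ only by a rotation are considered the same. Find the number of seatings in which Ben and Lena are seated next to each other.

10080

Treat {Ben, Lena} as one unit (2 internal orders) and seat the resulting 8 units around the table: (7)! circular arrangements.
So 2 × (7)! = 2 × 5040 = 10080.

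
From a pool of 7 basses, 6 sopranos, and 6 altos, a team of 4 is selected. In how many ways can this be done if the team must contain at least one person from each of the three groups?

With no constraint there are C(19,4) = 3876 possible selections.
Subtract selections that omit an entire group: no basses → C(12,4) = 495; no sopranos → C(13,4) = 715; no altos → C(13,4) = 715.
Add back selections omitting two groups (i.e. drawn from a single group): C(7,4) + C(6,4) + C(6,4) = 65.
By inclusion–exclusion: 3876 − 1925 + 65 = 2016.

2016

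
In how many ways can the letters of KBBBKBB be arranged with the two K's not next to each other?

15

There are 7!/(5!·2!) = 21 arrangements of KBBBKBB in total.
Arrangements with the K's together: treat KK as one letter, giving (6)!/(5!) = 6.
Subtracting, 21 − 6 = 15 arrangements keep the K's apart.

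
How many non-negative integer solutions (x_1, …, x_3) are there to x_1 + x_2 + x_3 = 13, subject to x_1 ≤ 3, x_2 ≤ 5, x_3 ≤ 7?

By stars and bars, unrestricted non-negative solutions to x_1+…+x_3 = 13 number C(13+2,2) = 105.
Subtract solutions that violate a single cap (substitute x_i' = x_i − (cap_i+1)): x_1 ≥ 4 gives C(11,2) = 55; x_2 ≥ 6 gives C(9,2) = 36; x_3 ≥ 8 gives C(7,2) = 21. Together 112.
Add back pairs where two caps are both exceeded: 10 + 3 + 0 = 13.
By inclusion–exclusion the count is 105 − 112 + 13 = 6.

6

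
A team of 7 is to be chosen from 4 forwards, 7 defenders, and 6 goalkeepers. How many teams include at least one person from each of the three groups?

17283

Unrestricted: C(17,7) = 19448 ways to pick any 7 of the 17.
Subtract selections that omit an entire group: no forwards → C(13,7) = 1716; no defenders → C(10,7) = 120; no goalkeepers → C(11,7) = 330.
Add back selections omitting two groups (i.e. drawn from a single group): C(4,7) + C(7,7) + C(6,7) = 1.
By inclusion–exclusion: 19448 − 2166 + 1 = 17283.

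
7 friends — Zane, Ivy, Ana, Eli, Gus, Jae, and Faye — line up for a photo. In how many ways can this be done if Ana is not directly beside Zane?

There are 7! = 5040 arrangements in all. If Ana and Zane are adjacent, merging them into one block gives 2·(6)! = 1440 arrangements.
So 5040 − 1440 = 3600 arrangements keep them apart.

3600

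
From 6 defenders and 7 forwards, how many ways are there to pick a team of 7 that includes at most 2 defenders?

358

Split by how many defenders are chosen (0 through 2).
Sum: C(6,0)·C(7,7) + C(6,1)·C(7,6) + C(6,2)·C(7,5) = 1 + 42 + 315 = 358.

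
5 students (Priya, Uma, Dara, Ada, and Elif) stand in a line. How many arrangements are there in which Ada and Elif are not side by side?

Of the 5! = 120 arrangements, those with Ada and Elif adjacent number 2 × 4! = 48 (treat the pair as a block with 2 internal orders).
Complementary counting: 120 − 48 = 72.

72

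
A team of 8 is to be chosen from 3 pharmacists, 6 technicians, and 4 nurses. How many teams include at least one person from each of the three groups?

1233

Unrestricted: C(13,8) = 1287 ways to pick any 8 of the 13.
Subtract selections that omit an entire group: no pharmacists → C(10,8) = 45; no technicians → C(7,8) = 0; no nurses → C(9,8) = 9.
Add back selections omitting two groups (i.e. drawn from a single group): C(3,8) + C(6,8) + C(4,8) = 0.
By inclusion–exclusion: 1287 − 54 + 0 = 1233.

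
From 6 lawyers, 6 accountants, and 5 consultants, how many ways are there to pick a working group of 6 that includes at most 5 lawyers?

12375

Split by how many lawyers are chosen (0 through 5).
Sum: C(6,0)·C(11,6) + C(6,1)·C(11,5) + C(6,2)·C(11,4) + C(6,3)·C(11,3) + C(6,4)·C(11,2) + C(6,5)·C(11,1) = 462 + 2772 + 4950 + 3300 + 825 + 66 = 12375.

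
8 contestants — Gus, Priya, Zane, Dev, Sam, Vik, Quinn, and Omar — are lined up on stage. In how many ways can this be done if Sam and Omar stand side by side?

10080

Glue Sam and Omar into one block (2 internal orders), leaving 7 units to arrange in a row.
That gives 2 × 7! = 2 × 5040 = 10080.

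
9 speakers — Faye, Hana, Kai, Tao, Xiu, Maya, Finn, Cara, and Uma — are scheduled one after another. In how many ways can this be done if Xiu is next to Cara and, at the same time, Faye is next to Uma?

Treat {Xiu,Cara} as one block (2 orders) and {Faye,Uma} as another (2 orders).
That leaves 7 units to arrange: 2 × 2 × 7! = 4 × 5040 = 20160.

20160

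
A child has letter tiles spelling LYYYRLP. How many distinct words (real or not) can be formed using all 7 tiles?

420

Letter multiplicities in LYYYRLP: L×2, P×1, R×1, Y×3.
Dividing 7! = 5040 by 3!·2! = 12 for the repeated letters gives 420.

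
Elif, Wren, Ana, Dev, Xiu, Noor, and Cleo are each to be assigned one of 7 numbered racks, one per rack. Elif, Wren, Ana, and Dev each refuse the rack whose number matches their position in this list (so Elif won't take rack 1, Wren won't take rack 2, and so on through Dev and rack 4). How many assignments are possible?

Let Aᵢ (for 1 ≤ i ≤ 4) be the placements that put person i in their forbidden rack. Any j of these fix j positions, leaving (7−j)! ways to fill the rest, and there are C(4,j) ways to pick which j.
By inclusion–exclusion, the number of valid placements is Σ_{j=0}^{4} (−1)^j C(4,j)·(7−j)!.
Computing: 5040 − 2880 + 720 − 96 + 6 = 2790.

2790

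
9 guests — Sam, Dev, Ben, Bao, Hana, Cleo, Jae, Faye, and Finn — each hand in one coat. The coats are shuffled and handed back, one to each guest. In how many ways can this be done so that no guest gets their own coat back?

133496

This is the derangement count D_9: permutations of 9 items with no fixed point.
By inclusion–exclusion this is Σ_{j=0}^{9} (−1)^j C(9,j)·(9−j)!.
Computing: 362880 − 362880 + 181440 − 60480 + 15120 − 3024 + 504 − 72 + 9 − 1 = 133496.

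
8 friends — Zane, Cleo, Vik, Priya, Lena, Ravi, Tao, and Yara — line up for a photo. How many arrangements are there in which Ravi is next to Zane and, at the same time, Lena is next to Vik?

Treat {Ravi,Zane} as one block (2 orders) and {Lena,Vik} as another (2 orders).
That leaves 6 units to arrange: 2 × 2 × 6! = 4 × 720 = 2880.

2880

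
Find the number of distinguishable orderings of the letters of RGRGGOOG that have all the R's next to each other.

Treat the 2 copies of R as a single block. The multiset to arrange is then {RR, G, G, G, G, O, O}, 7 items in all.
That gives (7)!/(4!·2!) = 105 arrangements.

105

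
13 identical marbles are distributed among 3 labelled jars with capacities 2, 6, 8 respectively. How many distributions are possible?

Without the upper bounds there are C(15,2) = 105 ways to split 13 among 3 jars.
Subtract solutions that violate a single cap (substitute x_i' = x_i − (cap_i+1)): x_1 ≥ 3 gives C(12,2) = 66; x_2 ≥ 7 gives C(8,2) = 28; x_3 ≥ 9 gives C(6,2) = 15. Together 109.
Add back pairs where two caps are both exceeded: 10 + 3 + 0 = 13.
By inclusion–exclusion the count is 105 − 109 + 13 = 9.

9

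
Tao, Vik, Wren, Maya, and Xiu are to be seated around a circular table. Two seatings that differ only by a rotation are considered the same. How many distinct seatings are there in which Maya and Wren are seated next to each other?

12

Treat {Maya, Wren} as one unit (2 internal orders) and seat the resulting 4 units around the table: (3)! circular arrangements.
So 2 × (3)! = 2 × 6 = 12.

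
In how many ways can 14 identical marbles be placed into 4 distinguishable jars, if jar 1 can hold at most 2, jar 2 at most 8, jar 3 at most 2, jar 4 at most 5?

Ignoring the caps, the number of non-negative solutions to x_1+…+x_4 = 14 is C(17,3) = 680.
Subtract solutions that violate a single cap (substitute x_i' = x_i − (cap_i+1)): x_1 ≥ 3 gives C(14,3) = 364; x_2 ≥ 9 gives C(8,3) = 56; x_3 ≥ 3 gives C(14,3) = 364; x_4 ≥ 6 gives C(11,3) = 165. Together 949.
Add back pairs where two caps are both exceeded: 10 + 165 + 56 + 10 + 0 + 56 = 297.
Subtract triples: 0 + 0 + 10 + 0 = 10.
By inclusion–exclusion the count is 680 − 949 + 297 − 10 = 18.

18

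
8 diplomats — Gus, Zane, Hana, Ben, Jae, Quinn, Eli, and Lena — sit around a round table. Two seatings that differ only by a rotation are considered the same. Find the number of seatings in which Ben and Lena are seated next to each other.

Treat {Ben, Lena} as one unit (2 internal orders) and seat the resulting 7 units around the table: (6)! circular arrangements.
So 2 × (6)! = 2 × 720 = 1440.

1440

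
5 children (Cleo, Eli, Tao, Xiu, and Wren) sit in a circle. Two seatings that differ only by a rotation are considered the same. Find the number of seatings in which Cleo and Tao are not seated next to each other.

12

Without the restriction there are (4)! = 24 seatings.
Those with Cleo next to Tao: fuse the pair into one unit and seat 4 units around a circle — 2·(3)! = 12.
Subtracting, 24 − 12 = 12.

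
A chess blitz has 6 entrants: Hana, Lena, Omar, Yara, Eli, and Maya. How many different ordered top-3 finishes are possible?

There are 6 choices for 1st place, 5 for 2nd, and 4 for 3rd.
That gives 6 × 5 × 4 = 120.

120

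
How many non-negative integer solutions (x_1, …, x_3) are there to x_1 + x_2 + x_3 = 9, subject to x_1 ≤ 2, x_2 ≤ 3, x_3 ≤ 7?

9

By stars and bars, unrestricted non-negative solutions to x_1+…+x_3 = 9 number C(9+2,2) = 55.
Subtract solutions that violate a single cap (substitute x_i' = x_i − (cap_i+1)): x_1 ≥ 3 gives C(8,2) = 28; x_2 ≥ 4 gives C(7,2) = 21; x_3 ≥ 8 gives C(3,2) = 3. Together 52.
Add back pairs where two caps are both exceeded: 6 + 0 + 0 = 6.
By inclusion–exclusion the count is 55 − 52 + 6 = 9.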